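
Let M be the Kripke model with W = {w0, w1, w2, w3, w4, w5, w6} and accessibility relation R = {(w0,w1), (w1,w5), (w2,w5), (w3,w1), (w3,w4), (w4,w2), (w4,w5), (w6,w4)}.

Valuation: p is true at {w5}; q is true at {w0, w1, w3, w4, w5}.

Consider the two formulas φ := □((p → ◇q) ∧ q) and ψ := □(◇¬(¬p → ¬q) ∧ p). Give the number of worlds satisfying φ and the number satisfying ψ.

For □((p → ◇q) ∧ q):
w0: successors {w1}; (p → ◇q) ∧ q there: w1:T. ✓
w1: successors {w5}; (p → ◇q) ∧ q there: w5:F. ✗
w2: successors {w5}; (p → ◇q) ∧ q there: w5:F. ✗
w3: successors {w1, w4}; (p → ◇q) ∧ q there: w1:T, w4:T. ✓
w4: successors {w2, w5}; (p → ◇q) ∧ q there: w2:F, w5:F. ✗
w5: no successors, so □((p → ◇q) ∧ q) holds vacuously. ✓
w6: successors {w4}; (p → ◇q) ∧ q there: w4:T. ✓
— 4 worlds.
For □(◇¬(¬p → ¬q) ∧ p):
w0: successors {w1}; ◇¬(¬p → ¬q) ∧ p there: w1:F. ✗
w1: successors {w5}; ◇¬(¬p → ¬q) ∧ p there: w5:F. ✗
w2: successors {w5}; ◇¬(¬p → ¬q) ∧ p there: w5:F. ✗
w3: successors {w1, w4}; ◇¬(¬p → ¬q) ∧ p there: w1:F, w4:F. ✗
w4: successors {w2, w5}; ◇¬(¬p → ¬q) ∧ p there: w2:F, w5:F. ✗
w5: no successors, so □(◇¬(¬p → ¬q) ∧ p) holds vacuously. ✓
w6: successors {w4}; ◇¬(¬p → ¬q) ∧ p there: w4:F. ✗
— 1 world.

4 and 1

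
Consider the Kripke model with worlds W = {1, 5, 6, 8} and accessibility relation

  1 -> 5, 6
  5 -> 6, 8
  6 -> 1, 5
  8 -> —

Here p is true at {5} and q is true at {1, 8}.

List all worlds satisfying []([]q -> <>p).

{1, 6, 8}

1: successors {5, 6}; []q -> <>p there: 5:T, 6:T. ✓
5: successors {6, 8}; []q -> <>p there: 6:T, 8:F. ✗
6: successors {1, 5}; []q -> <>p there: 1:T, 5:T. ✓
8: no successors, so []([]q -> <>p) holds vacuously. ✓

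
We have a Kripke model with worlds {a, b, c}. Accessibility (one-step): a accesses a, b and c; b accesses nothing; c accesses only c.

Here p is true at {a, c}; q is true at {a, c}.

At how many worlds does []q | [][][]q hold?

a: []q is F, [][][]q is F. ✗
b: []q is T, [][][]q is T. ✓
c: []q is T, [][][]q is T. ✓
Satisfying worlds: {b, c}.

2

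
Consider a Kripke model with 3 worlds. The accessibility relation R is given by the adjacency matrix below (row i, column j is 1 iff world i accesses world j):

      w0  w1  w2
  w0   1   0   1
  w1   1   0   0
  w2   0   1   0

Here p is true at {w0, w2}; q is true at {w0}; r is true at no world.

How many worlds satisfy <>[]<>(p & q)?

w0: successors {w0, w2}; []<>(p & q) there: w0:F, w2:T. ✓
w1: successors {w0}; []<>(p & q) there: w0:F. ✗
w2: successors {w1}; []<>(p & q) there: w1:T. ✓
Satisfying worlds: {w0, w2}.

2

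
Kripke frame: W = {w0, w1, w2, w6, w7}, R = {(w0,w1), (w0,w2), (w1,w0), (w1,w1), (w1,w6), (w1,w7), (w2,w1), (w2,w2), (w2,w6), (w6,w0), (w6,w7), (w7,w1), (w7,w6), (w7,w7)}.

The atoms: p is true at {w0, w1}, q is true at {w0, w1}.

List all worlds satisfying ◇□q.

∅

w0: successors {w1, w2}; □q there: w1:F, w2:F. ✗
w1: successors {w0, w1, w6, w7}; □q there: w0:F, w1:F, w6:F, w7:F. ✗
w2: successors {w1, w2, w6}; □q there: w1:F, w2:F, w6:F. ✗
w6: successors {w0, w7}; □q there: w0:F, w7:F. ✗
w7: successors {w1, w6, w7}; □q there: w1:F, w6:F, w7:F. ✗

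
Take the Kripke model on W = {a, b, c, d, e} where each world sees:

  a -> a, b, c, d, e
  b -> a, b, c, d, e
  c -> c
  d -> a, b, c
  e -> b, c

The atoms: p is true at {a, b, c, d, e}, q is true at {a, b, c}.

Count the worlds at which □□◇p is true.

a: successors {a, b, c, d, e}; □◇p there: a:T, b:T, c:T, d:T, e:T. ✓
b: successors {a, b, c, d, e}; □◇p there: a:T, b:T, c:T, d:T, e:T. ✓
c: successors {c}; □◇p there: c:T. ✓
d: successors {a, b, c}; □◇p there: a:T, b:T, c:T. ✓
e: successors {b, c}; □◇p there: b:T, c:T. ✓
Satisfying worlds: {a, b, c, d, e}.

5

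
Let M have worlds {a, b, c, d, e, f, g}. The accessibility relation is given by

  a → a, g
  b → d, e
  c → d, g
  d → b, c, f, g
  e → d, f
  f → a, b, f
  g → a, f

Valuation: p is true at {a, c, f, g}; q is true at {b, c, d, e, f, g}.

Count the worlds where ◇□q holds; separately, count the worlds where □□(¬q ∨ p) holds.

5 and 1

For ◇□q:
a: successors {a, g}; □q there: a:F, g:F. ✗
b: successors {d, e}; □q there: d:T, e:T. ✓
c: successors {d, g}; □q there: d:T, g:F. ✓
d: successors {b, c, f, g}; □q there: b:T, c:T, f:F, g:F. ✓
e: successors {d, f}; □q there: d:T, f:F. ✓
f: successors {a, b, f}; □q there: a:F, b:T, f:F. ✓
g: successors {a, f}; □q there: a:F, f:F. ✗
— 5 worlds.
For □□(¬q ∨ p):
a: successors {a, g}; □(¬q ∨ p) there: a:T, g:T. ✓
b: successors {d, e}; □(¬q ∨ p) there: d:F, e:F. ✗
c: successors {d, g}; □(¬q ∨ p) there: d:F, g:T. ✗
d: successors {b, c, f, g}; □(¬q ∨ p) there: b:F, c:F, f:F, g:T. ✗
e: successors {d, f}; □(¬q ∨ p) there: d:F, f:F. ✗
f: successors {a, b, f}; □(¬q ∨ p) there: a:T, b:F, f:F. ✗
g: successors {a, f}; □(¬q ∨ p) there: a:T, f:F. ✗
— 1 world.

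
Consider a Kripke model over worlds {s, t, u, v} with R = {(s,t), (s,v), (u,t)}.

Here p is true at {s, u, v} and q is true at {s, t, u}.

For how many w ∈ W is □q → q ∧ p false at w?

2

s: □q is F, q ∧ p is T. ✓
t: □q is T, q ∧ p is F. ✗
u: □q is T, q ∧ p is T. ✓
v: □q is T, q ∧ p is F. ✗
Satisfying worlds: {s, u}.
So □q → q ∧ p fails at the other 2 worlds.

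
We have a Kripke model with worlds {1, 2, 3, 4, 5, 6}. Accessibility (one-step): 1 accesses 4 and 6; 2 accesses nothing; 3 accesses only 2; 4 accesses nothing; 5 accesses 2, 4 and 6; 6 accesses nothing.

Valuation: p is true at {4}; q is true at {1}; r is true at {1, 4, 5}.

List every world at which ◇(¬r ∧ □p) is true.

{1, 3, 5}

1: successors {4, 6}; ¬r ∧ □p there: 4:F, 6:T. ✓
2: no successors, so ◇(¬r ∧ □p) fails. ✗
3: successors {2}; ¬r ∧ □p there: 2:T. ✓
4: no successors, so ◇(¬r ∧ □p) fails. ✗
5: successors {2, 4, 6}; ¬r ∧ □p there: 2:T, 4:F, 6:T. ✓
6: no successors, so ◇(¬r ∧ □p) fails. ✗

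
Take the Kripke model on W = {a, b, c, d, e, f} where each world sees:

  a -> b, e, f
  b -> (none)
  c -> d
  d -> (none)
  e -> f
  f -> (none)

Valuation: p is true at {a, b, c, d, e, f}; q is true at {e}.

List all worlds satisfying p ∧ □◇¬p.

a: p is T, □◇¬p is F. ✗
b: p is T, □◇¬p is T. ✓
c: p is T, □◇¬p is F. ✗
d: p is T, □◇¬p is T. ✓
e: p is T, □◇¬p is F. ✗
f: p is T, □◇¬p is T. ✓

{b, d, f}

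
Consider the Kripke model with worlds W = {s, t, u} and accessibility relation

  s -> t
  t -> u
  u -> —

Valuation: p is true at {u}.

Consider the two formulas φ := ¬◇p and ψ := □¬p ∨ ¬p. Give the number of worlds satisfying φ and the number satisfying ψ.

For ¬◇p:
s: ◇p is F. ✓
t: ◇p is T. ✗
u: ◇p is F. ✓
— 2 worlds.
For □¬p ∨ ¬p:
s: □¬p is T, ¬p is T. ✓
t: □¬p is F, ¬p is T. ✓
u: □¬p is T, ¬p is F. ✓
— 3 worlds.

2 and 3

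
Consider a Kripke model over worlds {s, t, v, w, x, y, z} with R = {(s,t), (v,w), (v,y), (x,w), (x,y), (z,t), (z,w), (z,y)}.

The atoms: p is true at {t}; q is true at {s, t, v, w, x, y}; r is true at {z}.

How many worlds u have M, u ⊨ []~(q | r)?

s: successors {t}; ~(q | r) there: t:F. ✗
t: no successors, so []~(q | r) holds vacuously. ✓
v: successors {w, y}; ~(q | r) there: w:F, y:F. ✗
w: no successors, so []~(q | r) holds vacuously. ✓
x: successors {w, y}; ~(q | r) there: w:F, y:F. ✗
y: no successors, so []~(q | r) holds vacuously. ✓
z: successors {t, w, y}; ~(q | r) there: t:F, w:F, y:F. ✗
Satisfying worlds: {t, w, y}.

3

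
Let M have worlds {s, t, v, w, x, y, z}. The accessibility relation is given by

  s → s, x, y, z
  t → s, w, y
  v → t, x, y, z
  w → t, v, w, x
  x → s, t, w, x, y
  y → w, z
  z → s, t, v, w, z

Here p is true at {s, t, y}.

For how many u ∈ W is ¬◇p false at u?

s: ◇p is T. ✗
t: ◇p is T. ✗
v: ◇p is T. ✗
w: ◇p is T. ✗
x: ◇p is T. ✗
y: ◇p is F. ✓
z: ◇p is T. ✗
Satisfying worlds: {y}.
So ¬◇p fails at the other 6 worlds.

6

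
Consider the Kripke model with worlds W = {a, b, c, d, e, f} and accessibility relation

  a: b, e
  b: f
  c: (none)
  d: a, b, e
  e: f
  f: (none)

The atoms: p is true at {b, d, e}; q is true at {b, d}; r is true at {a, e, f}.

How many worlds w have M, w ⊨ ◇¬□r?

a: successors {b, e}; ¬□r there: b:F, e:F. ✗
b: successors {f}; ¬□r there: f:F. ✗
c: no successors, so ◇¬□r fails. ✗
d: successors {a, b, e}; ¬□r there: a:T, b:F, e:F. ✓
e: successors {f}; ¬□r there: f:F. ✗
f: no successors, so ◇¬□r fails. ✗
Satisfying worlds: {d}.

1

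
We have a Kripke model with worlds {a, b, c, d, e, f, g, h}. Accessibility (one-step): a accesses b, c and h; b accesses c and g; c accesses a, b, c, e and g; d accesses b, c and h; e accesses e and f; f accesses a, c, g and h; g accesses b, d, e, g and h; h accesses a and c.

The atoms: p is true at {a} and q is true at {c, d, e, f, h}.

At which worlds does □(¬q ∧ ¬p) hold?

a: successors {b, c, h}; ¬q ∧ ¬p there: b:T, c:F, h:F. ✗
b: successors {c, g}; ¬q ∧ ¬p there: c:F, g:T. ✗
c: successors {a, b, c, e, g}; ¬q ∧ ¬p there: a:F, b:T, c:F, e:F, g:T. ✗
d: successors {b, c, h}; ¬q ∧ ¬p there: b:T, c:F, h:F. ✗
e: successors {e, f}; ¬q ∧ ¬p there: e:F, f:F. ✗
f: successors {a, c, g, h}; ¬q ∧ ¬p there: a:F, c:F, g:T, h:F. ✗
g: successors {b, d, e, g, h}; ¬q ∧ ¬p there: b:T, d:F, e:F, g:T, h:F. ✗
h: successors {a, c}; ¬q ∧ ¬p there: a:F, c:F. ✗

∅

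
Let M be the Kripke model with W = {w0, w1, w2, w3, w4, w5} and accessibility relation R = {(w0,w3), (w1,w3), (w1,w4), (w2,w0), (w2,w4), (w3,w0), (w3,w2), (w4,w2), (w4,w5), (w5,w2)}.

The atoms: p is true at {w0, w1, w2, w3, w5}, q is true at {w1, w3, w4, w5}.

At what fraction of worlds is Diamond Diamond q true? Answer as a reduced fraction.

5/6

w0: successors {w3}; Diamond q there: w3:F. ✗
w1: successors {w3, w4}; Diamond q there: w3:F, w4:T. ✓
w2: successors {w0, w4}; Diamond q there: w0:T, w4:T. ✓
w3: successors {w0, w2}; Diamond q there: w0:T, w2:T. ✓
w4: successors {w2, w5}; Diamond q there: w2:T, w5:F. ✓
w5: successors {w2}; Diamond q there: w2:T. ✓
That's 5 of 6 worlds, so 5/6.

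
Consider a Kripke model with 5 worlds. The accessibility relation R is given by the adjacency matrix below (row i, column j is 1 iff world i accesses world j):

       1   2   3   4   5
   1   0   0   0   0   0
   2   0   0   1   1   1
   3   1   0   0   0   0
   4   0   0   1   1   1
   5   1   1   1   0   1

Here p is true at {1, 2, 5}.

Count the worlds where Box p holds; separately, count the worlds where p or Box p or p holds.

For Box p:
1: no successors, so Box p holds vacuously. ✓
2: successors {3, 4, 5}; p there: 3:F, 4:F, 5:T. ✗
3: successors {1}; p there: 1:T. ✓
4: successors {3, 4, 5}; p there: 3:F, 4:F, 5:T. ✗
5: successors {1, 2, 3, 5}; p there: 1:T, 2:T, 3:F, 5:T. ✗
— 2 worlds.
For p or Box p or p:
1: p is T, Box p or p is T. ✓
2: p is T, Box p or p is T. ✓
3: p is F, Box p or p is T. ✓
4: p is F, Box p or p is F. ✗
5: p is T, Box p or p is T. ✓
— 4 worlds.

2 and 4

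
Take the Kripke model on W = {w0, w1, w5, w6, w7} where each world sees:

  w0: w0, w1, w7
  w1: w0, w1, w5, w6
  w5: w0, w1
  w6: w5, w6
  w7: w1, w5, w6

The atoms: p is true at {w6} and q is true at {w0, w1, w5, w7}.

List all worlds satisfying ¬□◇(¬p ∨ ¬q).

w0: □◇(¬p ∨ ¬q) is T. ✗
w1: □◇(¬p ∨ ¬q) is T. ✗
w5: □◇(¬p ∨ ¬q) is T. ✗
w6: □◇(¬p ∨ ¬q) is T. ✗
w7: □◇(¬p ∨ ¬q) is T. ✗

∅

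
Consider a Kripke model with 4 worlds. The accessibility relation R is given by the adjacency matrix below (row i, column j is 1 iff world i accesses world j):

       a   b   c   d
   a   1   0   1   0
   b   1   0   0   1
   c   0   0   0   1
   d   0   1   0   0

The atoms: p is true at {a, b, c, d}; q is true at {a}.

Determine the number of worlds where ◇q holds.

2

a: successors {a, c}; q there: a:T, c:F. ✓
b: successors {a, d}; q there: a:T, d:F. ✓
c: successors {d}; q there: d:F. ✗
d: successors {b}; q there: b:F. ✗
Satisfying worlds: {a, b}.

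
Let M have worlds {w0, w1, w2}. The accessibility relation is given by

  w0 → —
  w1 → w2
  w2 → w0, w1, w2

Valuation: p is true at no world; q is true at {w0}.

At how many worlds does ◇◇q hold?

w0: no successors, so ◇◇q fails. ✗
w1: successors {w2}; ◇q there: w2:T. ✓
w2: successors {w0, w1, w2}; ◇q there: w0:F, w1:F, w2:T. ✓
Satisfying worlds: {w1, w2}.

2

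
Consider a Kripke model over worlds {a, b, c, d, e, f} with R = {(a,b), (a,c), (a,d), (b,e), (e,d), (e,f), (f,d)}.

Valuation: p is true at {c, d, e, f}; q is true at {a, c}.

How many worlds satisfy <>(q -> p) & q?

a: <>(q -> p) is T, q is T. ✓
b: <>(q -> p) is T, q is F. ✗
c: <>(q -> p) is F, q is T. ✗
d: <>(q -> p) is F, q is F. ✗
e: <>(q -> p) is T, q is F. ✗
f: <>(q -> p) is T, q is F. ✗
Satisfying worlds: {a}.

1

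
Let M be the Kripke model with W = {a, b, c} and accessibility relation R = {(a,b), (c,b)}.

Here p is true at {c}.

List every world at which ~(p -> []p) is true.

{c}

a: p -> []p is T. ✗
b: p -> []p is T. ✗
c: p -> []p is F. ✓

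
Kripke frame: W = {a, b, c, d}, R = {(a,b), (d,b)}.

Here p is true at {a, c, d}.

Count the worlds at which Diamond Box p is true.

a: successors {b}; Box p there: b:T. ✓
b: no successors, so Diamond Box p fails. ✗
c: no successors, so Diamond Box p fails. ✗
d: successors {b}; Box p there: b:T. ✓
Satisfying worlds: {a, d}.

2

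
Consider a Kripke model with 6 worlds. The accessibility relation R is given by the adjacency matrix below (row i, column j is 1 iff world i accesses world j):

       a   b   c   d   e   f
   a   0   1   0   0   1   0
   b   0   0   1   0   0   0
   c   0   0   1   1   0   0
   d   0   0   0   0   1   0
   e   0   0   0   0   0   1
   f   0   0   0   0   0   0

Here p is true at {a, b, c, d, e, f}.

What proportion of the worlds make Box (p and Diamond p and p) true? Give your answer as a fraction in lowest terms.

a: successors {b, e}; p and Diamond p and p there: b:T, e:T. ✓
b: successors {c}; p and Diamond p and p there: c:T. ✓
c: successors {c, d}; p and Diamond p and p there: c:T, d:T. ✓
d: successors {e}; p and Diamond p and p there: e:T. ✓
e: successors {f}; p and Diamond p and p there: f:F. ✗
f: no successors, so Box (p and Diamond p and p) holds vacuously. ✓
That's 5 of 6 worlds, so 5/6.

5/6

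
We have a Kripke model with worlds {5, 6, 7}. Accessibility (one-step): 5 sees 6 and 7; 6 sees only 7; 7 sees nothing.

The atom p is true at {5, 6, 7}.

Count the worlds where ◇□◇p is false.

5: successors {6, 7}; □◇p there: 6:F, 7:T. ✓
6: successors {7}; □◇p there: 7:T. ✓
7: no successors, so ◇□◇p fails. ✗
Satisfying worlds: {5, 6}.
So ◇□◇p fails at the other 1 world.

1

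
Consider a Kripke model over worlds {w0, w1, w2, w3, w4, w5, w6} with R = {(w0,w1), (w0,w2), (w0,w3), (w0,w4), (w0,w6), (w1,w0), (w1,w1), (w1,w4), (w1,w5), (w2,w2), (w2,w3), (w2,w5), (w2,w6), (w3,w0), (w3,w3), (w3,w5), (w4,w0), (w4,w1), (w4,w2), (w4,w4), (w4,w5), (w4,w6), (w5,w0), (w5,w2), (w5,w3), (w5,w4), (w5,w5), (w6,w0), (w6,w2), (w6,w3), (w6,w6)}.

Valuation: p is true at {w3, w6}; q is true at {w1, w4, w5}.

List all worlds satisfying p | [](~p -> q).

{w3, w6}

w0: p is F, [](~p -> q) is F. ✗
w1: p is F, [](~p -> q) is F. ✗
w2: p is F, [](~p -> q) is F. ✗
w3: p is T, [](~p -> q) is F. ✓
w4: p is F, [](~p -> q) is F. ✗
w5: p is F, [](~p -> q) is F. ✗
w6: p is T, [](~p -> q) is F. ✓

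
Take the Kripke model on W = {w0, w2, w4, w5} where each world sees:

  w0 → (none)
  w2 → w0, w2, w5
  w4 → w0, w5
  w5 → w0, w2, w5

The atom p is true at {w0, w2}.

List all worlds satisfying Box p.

{w0}

w0: no successors, so Box p holds vacuously. ✓
w2: successors {w0, w2, w5}; p there: w0:T, w2:T, w5:F. ✗
w4: successors {w0, w5}; p there: w0:T, w5:F. ✗
w5: successors {w0, w2, w5}; p there: w0:T, w2:T, w5:F. ✗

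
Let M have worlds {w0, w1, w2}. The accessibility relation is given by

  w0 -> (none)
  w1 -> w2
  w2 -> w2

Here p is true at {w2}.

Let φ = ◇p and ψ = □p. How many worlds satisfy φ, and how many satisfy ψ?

2 and 3

For ◇p:
w0: no successors, so ◇p fails. ✗
w1: successors {w2}; p there: w2:T. ✓
w2: successors {w2}; p there: w2:T. ✓
— 2 worlds.
For □p:
w0: no successors, so □p holds vacuously. ✓
w1: successors {w2}; p there: w2:T. ✓
w2: successors {w2}; p there: w2:T. ✓
— 3 worlds.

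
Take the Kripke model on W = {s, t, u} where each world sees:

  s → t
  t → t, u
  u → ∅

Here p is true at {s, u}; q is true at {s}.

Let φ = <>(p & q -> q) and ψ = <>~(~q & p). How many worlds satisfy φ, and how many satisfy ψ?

For <>(p & q -> q):
s: successors {t}; p & q -> q there: t:T. ✓
t: successors {t, u}; p & q -> q there: t:T, u:T. ✓
u: no successors, so <>(p & q -> q) fails. ✗
— 2 worlds.
For <>~(~q & p):
s: successors {t}; ~(~q & p) there: t:T. ✓
t: successors {t, u}; ~(~q & p) there: t:T, u:F. ✓
u: no successors, so <>~(~q & p) fails. ✗
— 2 worlds.

2 and 2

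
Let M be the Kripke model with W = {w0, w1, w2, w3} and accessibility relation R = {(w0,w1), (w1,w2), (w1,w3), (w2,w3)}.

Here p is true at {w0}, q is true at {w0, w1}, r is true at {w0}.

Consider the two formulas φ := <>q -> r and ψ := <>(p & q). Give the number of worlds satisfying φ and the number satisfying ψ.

For <>q -> r:
w0: <>q is T, r is T. ✓
w1: <>q is F, r is F. ✓
w2: <>q is F, r is F. ✓
w3: <>q is F, r is F. ✓
— 4 worlds.
For <>(p & q):
w0: successors {w1}; p & q there: w1:F. ✗
w1: successors {w2, w3}; p & q there: w2:F, w3:F. ✗
w2: successors {w3}; p & q there: w3:F. ✗
w3: no successors, so <>(p & q) fails. ✗
— 0 worlds.

4 and 0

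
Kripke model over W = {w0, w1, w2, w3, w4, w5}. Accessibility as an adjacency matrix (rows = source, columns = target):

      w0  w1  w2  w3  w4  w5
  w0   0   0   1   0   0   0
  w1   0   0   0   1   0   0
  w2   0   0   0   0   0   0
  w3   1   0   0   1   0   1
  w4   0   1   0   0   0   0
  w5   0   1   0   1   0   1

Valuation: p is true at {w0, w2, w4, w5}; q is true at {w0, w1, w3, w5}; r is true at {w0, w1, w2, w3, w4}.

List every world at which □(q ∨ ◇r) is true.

w0: successors {w2}; q ∨ ◇r there: w2:F. ✗
w1: successors {w3}; q ∨ ◇r there: w3:T. ✓
w2: no successors, so □(q ∨ ◇r) holds vacuously. ✓
w3: successors {w0, w3, w5}; q ∨ ◇r there: w0:T, w3:T, w5:T. ✓
w4: successors {w1}; q ∨ ◇r there: w1:T. ✓
w5: successors {w1, w3, w5}; q ∨ ◇r there: w1:T, w3:T, w5:T. ✓

{w1, w2, w3, w4, w5}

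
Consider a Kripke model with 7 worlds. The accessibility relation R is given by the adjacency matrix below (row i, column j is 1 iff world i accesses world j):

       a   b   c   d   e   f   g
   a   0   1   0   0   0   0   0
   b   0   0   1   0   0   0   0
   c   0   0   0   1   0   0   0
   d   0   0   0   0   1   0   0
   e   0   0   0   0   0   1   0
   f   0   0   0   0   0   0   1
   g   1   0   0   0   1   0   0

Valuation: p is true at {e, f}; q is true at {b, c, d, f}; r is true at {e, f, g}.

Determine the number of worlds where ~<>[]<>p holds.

4

a: <>[]<>p is F. ✓
b: <>[]<>p is T. ✗
c: <>[]<>p is T. ✗
d: <>[]<>p is F. ✓
e: <>[]<>p is T. ✗
f: <>[]<>p is F. ✓
g: <>[]<>p is F. ✓
Satisfying worlds: {a, d, f, g}.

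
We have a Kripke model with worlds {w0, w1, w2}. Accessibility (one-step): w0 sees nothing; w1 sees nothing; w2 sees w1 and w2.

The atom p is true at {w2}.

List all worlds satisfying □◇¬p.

w0: no successors, so □◇¬p holds vacuously. ✓
w1: no successors, so □◇¬p holds vacuously. ✓
w2: successors {w1, w2}; ◇¬p there: w1:F, w2:T. ✗

{w0, w1}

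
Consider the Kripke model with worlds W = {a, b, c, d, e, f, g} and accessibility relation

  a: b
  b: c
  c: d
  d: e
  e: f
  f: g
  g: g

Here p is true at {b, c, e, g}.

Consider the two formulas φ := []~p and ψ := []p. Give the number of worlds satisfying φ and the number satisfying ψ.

2 and 5

For []~p:
a: successors {b}; ~p there: b:F. ✗
b: successors {c}; ~p there: c:F. ✗
c: successors {d}; ~p there: d:T. ✓
d: successors {e}; ~p there: e:F. ✗
e: successors {f}; ~p there: f:T. ✓
f: successors {g}; ~p there: g:F. ✗
g: successors {g}; ~p there: g:F. ✗
— 2 worlds.
For []p:
a: successors {b}; p there: b:T. ✓
b: successors {c}; p there: c:T. ✓
c: successors {d}; p there: d:F. ✗
d: successors {e}; p there: e:T. ✓
e: successors {f}; p there: f:F. ✗
f: successors {g}; p there: g:T. ✓
g: successors {g}; p there: g:T. ✓
— 5 worlds.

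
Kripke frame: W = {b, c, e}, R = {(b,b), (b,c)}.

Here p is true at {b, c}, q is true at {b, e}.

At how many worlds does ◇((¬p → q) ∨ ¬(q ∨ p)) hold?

1

b: successors {b, c}; (¬p → q) ∨ ¬(q ∨ p) there: b:T, c:T. ✓
c: no successors, so ◇((¬p → q) ∨ ¬(q ∨ p)) fails. ✗
e: no successors, so ◇((¬p → q) ∨ ¬(q ∨ p)) fails. ✗
Satisfying worlds: {b}.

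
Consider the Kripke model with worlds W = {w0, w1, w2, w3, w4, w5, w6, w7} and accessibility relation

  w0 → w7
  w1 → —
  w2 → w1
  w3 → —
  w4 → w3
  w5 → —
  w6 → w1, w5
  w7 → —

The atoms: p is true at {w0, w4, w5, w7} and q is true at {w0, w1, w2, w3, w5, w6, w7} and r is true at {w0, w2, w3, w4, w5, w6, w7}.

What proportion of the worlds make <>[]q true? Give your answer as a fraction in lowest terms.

w0: successors {w7}; []q there: w7:T. ✓
w1: no successors, so <>[]q fails. ✗
w2: successors {w1}; []q there: w1:T. ✓
w3: no successors, so <>[]q fails. ✗
w4: successors {w3}; []q there: w3:T. ✓
w5: no successors, so <>[]q fails. ✗
w6: successors {w1, w5}; []q there: w1:T, w5:T. ✓
w7: no successors, so <>[]q fails. ✗
That's 4 of 8 worlds, so 4/8 = 1/2.

1/2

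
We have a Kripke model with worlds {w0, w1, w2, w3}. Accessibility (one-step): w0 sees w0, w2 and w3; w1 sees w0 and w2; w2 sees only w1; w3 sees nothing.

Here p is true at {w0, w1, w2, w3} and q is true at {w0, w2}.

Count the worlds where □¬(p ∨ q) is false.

3

w0: successors {w0, w2, w3}; ¬(p ∨ q) there: w0:F, w2:F, w3:F. ✗
w1: successors {w0, w2}; ¬(p ∨ q) there: w0:F, w2:F. ✗
w2: successors {w1}; ¬(p ∨ q) there: w1:F. ✗
w3: no successors, so □¬(p ∨ q) holds vacuously. ✓
Satisfying worlds: {w3}.
So □¬(p ∨ q) fails at the other 3 worlds.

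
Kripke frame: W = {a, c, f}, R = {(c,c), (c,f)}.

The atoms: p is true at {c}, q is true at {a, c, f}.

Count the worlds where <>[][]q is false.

2

a: no successors, so <>[][]q fails. ✗
c: successors {c, f}; [][]q there: c:T, f:T. ✓
f: no successors, so <>[][]q fails. ✗
Satisfying worlds: {c}.
So <>[][]q fails at the other 2 worlds.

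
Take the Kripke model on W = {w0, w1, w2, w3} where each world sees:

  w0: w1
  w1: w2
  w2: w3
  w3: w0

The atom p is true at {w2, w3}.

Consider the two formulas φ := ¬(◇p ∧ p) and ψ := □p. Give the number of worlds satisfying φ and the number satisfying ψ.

3 and 2

For ¬(◇p ∧ p):
w0: ◇p ∧ p is F. ✓
w1: ◇p ∧ p is F. ✓
w2: ◇p ∧ p is T. ✗
w3: ◇p ∧ p is F. ✓
— 3 worlds.
For □p:
w0: successors {w1}; p there: w1:F. ✗
w1: successors {w2}; p there: w2:T. ✓
w2: successors {w3}; p there: w3:T. ✓
w3: successors {w0}; p there: w0:F. ✗
— 2 worlds.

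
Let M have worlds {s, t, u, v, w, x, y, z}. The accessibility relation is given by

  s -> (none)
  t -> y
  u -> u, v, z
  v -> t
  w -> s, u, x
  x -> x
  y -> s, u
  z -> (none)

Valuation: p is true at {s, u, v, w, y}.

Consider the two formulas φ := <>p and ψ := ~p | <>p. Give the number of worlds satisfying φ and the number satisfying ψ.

4 and 6

For <>p:
s: no successors, so <>p fails. ✗
t: successors {y}; p there: y:T. ✓
u: successors {u, v, z}; p there: u:T, v:T, z:F. ✓
v: successors {t}; p there: t:F. ✗
w: successors {s, u, x}; p there: s:T, u:T, x:F. ✓
x: successors {x}; p there: x:F. ✗
y: successors {s, u}; p there: s:T, u:T. ✓
z: no successors, so <>p fails. ✗
— 4 worlds.
For ~p | <>p:
s: ~p is F, <>p is F. ✗
t: ~p is T, <>p is T. ✓
u: ~p is F, <>p is T. ✓
v: ~p is F, <>p is F. ✗
w: ~p is F, <>p is T. ✓
x: ~p is T, <>p is F. ✓
y: ~p is F, <>p is T. ✓
z: ~p is T, <>p is F. ✓
— 6 worlds.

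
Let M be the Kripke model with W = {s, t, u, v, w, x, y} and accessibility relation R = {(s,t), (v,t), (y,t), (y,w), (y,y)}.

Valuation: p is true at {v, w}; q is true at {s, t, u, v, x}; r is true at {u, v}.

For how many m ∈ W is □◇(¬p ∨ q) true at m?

s: successors {t}; ◇(¬p ∨ q) there: t:F. ✗
t: no successors, so □◇(¬p ∨ q) holds vacuously. ✓
u: no successors, so □◇(¬p ∨ q) holds vacuously. ✓
v: successors {t}; ◇(¬p ∨ q) there: t:F. ✗
w: no successors, so □◇(¬p ∨ q) holds vacuously. ✓
x: no successors, so □◇(¬p ∨ q) holds vacuously. ✓
y: successors {t, w, y}; ◇(¬p ∨ q) there: t:F, w:F, y:T. ✗
Satisfying worlds: {t, u, w, x}.

4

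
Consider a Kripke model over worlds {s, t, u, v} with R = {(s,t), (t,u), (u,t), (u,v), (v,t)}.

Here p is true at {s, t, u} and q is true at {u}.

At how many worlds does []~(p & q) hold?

3

s: successors {t}; ~(p & q) there: t:T. ✓
t: successors {u}; ~(p & q) there: u:F. ✗
u: successors {t, v}; ~(p & q) there: t:T, v:T. ✓
v: successors {t}; ~(p & q) there: t:T. ✓
Satisfying worlds: {s, u, v}.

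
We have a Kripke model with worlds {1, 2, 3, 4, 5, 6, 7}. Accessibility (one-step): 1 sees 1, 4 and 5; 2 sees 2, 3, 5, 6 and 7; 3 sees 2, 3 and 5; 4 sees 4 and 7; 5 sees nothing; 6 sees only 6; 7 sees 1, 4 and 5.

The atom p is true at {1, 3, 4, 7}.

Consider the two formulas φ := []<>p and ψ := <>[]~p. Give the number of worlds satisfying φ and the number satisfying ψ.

2 and 5

For []<>p:
1: successors {1, 4, 5}; <>p there: 1:T, 4:T, 5:F. ✗
2: successors {2, 3, 5, 6, 7}; <>p there: 2:T, 3:T, 5:F, 6:F, 7:T. ✗
3: successors {2, 3, 5}; <>p there: 2:T, 3:T, 5:F. ✗
4: successors {4, 7}; <>p there: 4:T, 7:T. ✓
5: no successors, so []<>p holds vacuously. ✓
6: successors {6}; <>p there: 6:F. ✗
7: successors {1, 4, 5}; <>p there: 1:T, 4:T, 5:F. ✗
— 2 worlds.
For <>[]~p:
1: successors {1, 4, 5}; []~p there: 1:F, 4:F, 5:T. ✓
2: successors {2, 3, 5, 6, 7}; []~p there: 2:F, 3:F, 5:T, 6:T, 7:F. ✓
3: successors {2, 3, 5}; []~p there: 2:F, 3:F, 5:T. ✓
4: successors {4, 7}; []~p there: 4:F, 7:F. ✗
5: no successors, so <>[]~p fails. ✗
6: successors {6}; []~p there: 6:T. ✓
7: successors {1, 4, 5}; []~p there: 1:F, 4:F, 5:T. ✓
— 5 worlds.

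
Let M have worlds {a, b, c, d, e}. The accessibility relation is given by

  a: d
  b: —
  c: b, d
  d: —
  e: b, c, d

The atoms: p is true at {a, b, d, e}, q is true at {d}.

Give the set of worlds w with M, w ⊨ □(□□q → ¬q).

a: successors {d}; □□q → ¬q there: d:F. ✗
b: no successors, so □(□□q → ¬q) holds vacuously. ✓
c: successors {b, d}; □□q → ¬q there: b:T, d:F. ✗
d: no successors, so □(□□q → ¬q) holds vacuously. ✓
e: successors {b, c, d}; □□q → ¬q there: b:T, c:T, d:F. ✗

{b, d}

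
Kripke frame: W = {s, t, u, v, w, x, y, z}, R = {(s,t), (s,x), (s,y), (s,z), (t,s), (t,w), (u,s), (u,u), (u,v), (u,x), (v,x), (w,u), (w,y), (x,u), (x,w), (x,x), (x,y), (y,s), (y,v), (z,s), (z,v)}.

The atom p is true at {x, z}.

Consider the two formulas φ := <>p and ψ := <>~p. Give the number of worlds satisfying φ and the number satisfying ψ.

For <>p:
s: successors {t, x, y, z}; p there: t:F, x:T, y:F, z:T. ✓
t: successors {s, w}; p there: s:F, w:F. ✗
u: successors {s, u, v, x}; p there: s:F, u:F, v:F, x:T. ✓
v: successors {x}; p there: x:T. ✓
w: successors {u, y}; p there: u:F, y:F. ✗
x: successors {u, w, x, y}; p there: u:F, w:F, x:T, y:F. ✓
y: successors {s, v}; p there: s:F, v:F. ✗
z: successors {s, v}; p there: s:F, v:F. ✗
— 4 worlds.
For <>~p:
s: successors {t, x, y, z}; ~p there: t:T, x:F, y:T, z:F. ✓
t: successors {s, w}; ~p there: s:T, w:T. ✓
u: successors {s, u, v, x}; ~p there: s:T, u:T, v:T, x:F. ✓
v: successors {x}; ~p there: x:F. ✗
w: successors {u, y}; ~p there: u:T, y:T. ✓
x: successors {u, w, x, y}; ~p there: u:T, w:T, x:F, y:T. ✓
y: successors {s, v}; ~p there: s:T, v:T. ✓
z: successors {s, v}; ~p there: s:T, v:T. ✓
— 7 worlds.

4 and 7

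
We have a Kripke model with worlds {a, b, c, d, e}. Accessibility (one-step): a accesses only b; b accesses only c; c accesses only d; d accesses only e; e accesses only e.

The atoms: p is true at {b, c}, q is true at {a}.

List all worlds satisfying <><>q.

a: successors {b}; <>q there: b:F. ✗
b: successors {c}; <>q there: c:F. ✗
c: successors {d}; <>q there: d:F. ✗
d: successors {e}; <>q there: e:F. ✗
e: successors {e}; <>q there: e:F. ✗

∅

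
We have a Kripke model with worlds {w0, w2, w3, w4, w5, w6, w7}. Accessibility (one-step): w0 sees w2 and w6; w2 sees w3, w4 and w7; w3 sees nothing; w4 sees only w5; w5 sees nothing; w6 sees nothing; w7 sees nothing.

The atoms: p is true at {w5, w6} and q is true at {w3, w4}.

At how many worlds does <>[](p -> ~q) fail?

4

w0: successors {w2, w6}; [](p -> ~q) there: w2:T, w6:T. ✓
w2: successors {w3, w4, w7}; [](p -> ~q) there: w3:T, w4:T, w7:T. ✓
w3: no successors, so <>[](p -> ~q) fails. ✗
w4: successors {w5}; [](p -> ~q) there: w5:T. ✓
w5: no successors, so <>[](p -> ~q) fails. ✗
w6: no successors, so <>[](p -> ~q) fails. ✗
w7: no successors, so <>[](p -> ~q) fails. ✗
Satisfying worlds: {w0, w2, w4}.
So <>[](p -> ~q) fails at the other 4 worlds.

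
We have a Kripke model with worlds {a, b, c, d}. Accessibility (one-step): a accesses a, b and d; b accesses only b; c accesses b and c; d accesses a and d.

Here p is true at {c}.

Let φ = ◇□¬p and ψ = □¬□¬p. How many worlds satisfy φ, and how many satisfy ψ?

4 and 0

For ◇□¬p:
a: successors {a, b, d}; □¬p there: a:T, b:T, d:T. ✓
b: successors {b}; □¬p there: b:T. ✓
c: successors {b, c}; □¬p there: b:T, c:F. ✓
d: successors {a, d}; □¬p there: a:T, d:T. ✓
— 4 worlds.
For □¬□¬p:
a: successors {a, b, d}; ¬□¬p there: a:F, b:F, d:F. ✗
b: successors {b}; ¬□¬p there: b:F. ✗
c: successors {b, c}; ¬□¬p there: b:F, c:T. ✗
d: successors {a, d}; ¬□¬p there: a:F, d:F. ✗
— 0 worlds.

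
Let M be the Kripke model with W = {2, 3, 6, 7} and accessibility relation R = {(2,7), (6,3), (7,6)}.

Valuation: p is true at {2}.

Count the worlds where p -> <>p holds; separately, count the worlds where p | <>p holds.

For p -> <>p:
2: p is T, <>p is F. ✗
3: p is F, <>p is F. ✓
6: p is F, <>p is F. ✓
7: p is F, <>p is F. ✓
— 3 worlds.
For p | <>p:
2: p is T, <>p is F. ✓
3: p is F, <>p is F. ✗
6: p is F, <>p is F. ✗
7: p is F, <>p is F. ✗
— 1 world.

3 and 1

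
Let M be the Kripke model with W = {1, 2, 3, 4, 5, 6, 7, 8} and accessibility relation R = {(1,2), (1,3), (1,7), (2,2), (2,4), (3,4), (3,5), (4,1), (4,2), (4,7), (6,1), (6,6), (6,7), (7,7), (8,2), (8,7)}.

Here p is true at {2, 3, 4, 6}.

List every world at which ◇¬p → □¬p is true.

1: ◇¬p is T, □¬p is F. ✗
2: ◇¬p is F, □¬p is F. ✓
3: ◇¬p is T, □¬p is F. ✗
4: ◇¬p is T, □¬p is F. ✗
5: ◇¬p is F, □¬p is T. ✓
6: ◇¬p is T, □¬p is F. ✗
7: ◇¬p is T, □¬p is T. ✓
8: ◇¬p is T, □¬p is F. ✗

{2, 5, 7}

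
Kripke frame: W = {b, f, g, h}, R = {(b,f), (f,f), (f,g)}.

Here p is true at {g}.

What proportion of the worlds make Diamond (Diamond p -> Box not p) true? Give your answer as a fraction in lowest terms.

b: successors {f}; Diamond p -> Box not p there: f:F. ✗
f: successors {f, g}; Diamond p -> Box not p there: f:F, g:T. ✓
g: no successors, so Diamond (Diamond p -> Box not p) fails. ✗
h: no successors, so Diamond (Diamond p -> Box not p) fails. ✗
That's 1 of 4 worlds, so 1/4.

1/4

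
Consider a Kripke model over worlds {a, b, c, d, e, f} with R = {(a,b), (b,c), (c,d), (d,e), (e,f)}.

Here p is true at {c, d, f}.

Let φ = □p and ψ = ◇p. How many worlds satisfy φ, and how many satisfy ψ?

For □p:
a: successors {b}; p there: b:F. ✗
b: successors {c}; p there: c:T. ✓
c: successors {d}; p there: d:T. ✓
d: successors {e}; p there: e:F. ✗
e: successors {f}; p there: f:T. ✓
f: no successors, so □p holds vacuously. ✓
— 4 worlds.
For ◇p:
a: successors {b}; p there: b:F. ✗
b: successors {c}; p there: c:T. ✓
c: successors {d}; p there: d:T. ✓
d: successors {e}; p there: e:F. ✗
e: successors {f}; p there: f:T. ✓
f: no successors, so ◇p fails. ✗
— 3 worlds.

4 and 3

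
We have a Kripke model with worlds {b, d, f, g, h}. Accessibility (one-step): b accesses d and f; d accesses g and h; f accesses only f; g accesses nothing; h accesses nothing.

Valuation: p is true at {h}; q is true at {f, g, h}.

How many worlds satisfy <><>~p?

2

b: successors {d, f}; <>~p there: d:T, f:T. ✓
d: successors {g, h}; <>~p there: g:F, h:F. ✗
f: successors {f}; <>~p there: f:T. ✓
g: no successors, so <><>~p fails. ✗
h: no successors, so <><>~p fails. ✗
Satisfying worlds: {b, f}.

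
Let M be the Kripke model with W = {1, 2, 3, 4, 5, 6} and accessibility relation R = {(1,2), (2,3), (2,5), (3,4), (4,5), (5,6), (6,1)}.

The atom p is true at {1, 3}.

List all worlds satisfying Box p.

{6}

1: successors {2}; p there: 2:F. ✗
2: successors {3, 5}; p there: 3:T, 5:F. ✗
3: successors {4}; p there: 4:F. ✗
4: successors {5}; p there: 5:F. ✗
5: successors {6}; p there: 6:F. ✗
6: successors {1}; p there: 1:T. ✓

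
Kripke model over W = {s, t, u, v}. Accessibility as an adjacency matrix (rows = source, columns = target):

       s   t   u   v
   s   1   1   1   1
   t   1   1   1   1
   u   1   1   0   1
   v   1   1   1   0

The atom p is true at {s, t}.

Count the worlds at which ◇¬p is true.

s: successors {s, t, u, v}; ¬p there: s:F, t:F, u:T, v:T. ✓
t: successors {s, t, u, v}; ¬p there: s:F, t:F, u:T, v:T. ✓
u: successors {s, t, v}; ¬p there: s:F, t:F, v:T. ✓
v: successors {s, t, u}; ¬p there: s:F, t:F, u:T. ✓
Satisfying worlds: {s, t, u, v}.

4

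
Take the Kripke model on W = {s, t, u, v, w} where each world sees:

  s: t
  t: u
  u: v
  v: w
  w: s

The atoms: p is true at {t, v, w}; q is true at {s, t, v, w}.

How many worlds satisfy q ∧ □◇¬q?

s: q is T, □◇¬q is T. ✓
t: q is T, □◇¬q is F. ✗
u: q is F, □◇¬q is F. ✗
v: q is T, □◇¬q is F. ✗
w: q is T, □◇¬q is F. ✗
Satisfying worlds: {s}.

1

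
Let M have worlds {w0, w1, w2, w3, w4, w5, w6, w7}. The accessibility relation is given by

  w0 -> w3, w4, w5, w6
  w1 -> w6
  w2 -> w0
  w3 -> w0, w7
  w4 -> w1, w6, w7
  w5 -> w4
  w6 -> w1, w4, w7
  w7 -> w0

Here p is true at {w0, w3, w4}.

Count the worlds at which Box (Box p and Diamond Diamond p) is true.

w0: successors {w3, w4, w5, w6}; Box p and Diamond Diamond p there: w3:F, w4:F, w5:F, w6:F. ✗
w1: successors {w6}; Box p and Diamond Diamond p there: w6:F. ✗
w2: successors {w0}; Box p and Diamond Diamond p there: w0:F. ✗
w3: successors {w0, w7}; Box p and Diamond Diamond p there: w0:F, w7:T. ✗
w4: successors {w1, w6, w7}; Box p and Diamond Diamond p there: w1:F, w6:F, w7:T. ✗
w5: successors {w4}; Box p and Diamond Diamond p there: w4:F. ✗
w6: successors {w1, w4, w7}; Box p and Diamond Diamond p there: w1:F, w4:F, w7:T. ✗
w7: successors {w0}; Box p and Diamond Diamond p there: w0:F. ✗
Satisfying worlds: ∅.

0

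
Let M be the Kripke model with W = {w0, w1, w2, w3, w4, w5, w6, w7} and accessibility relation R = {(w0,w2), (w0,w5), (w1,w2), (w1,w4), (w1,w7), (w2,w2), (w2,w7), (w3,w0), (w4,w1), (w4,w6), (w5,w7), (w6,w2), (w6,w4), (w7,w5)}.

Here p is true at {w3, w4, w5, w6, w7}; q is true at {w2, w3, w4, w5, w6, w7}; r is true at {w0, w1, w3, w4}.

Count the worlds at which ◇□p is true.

5

w0: successors {w2, w5}; □p there: w2:F, w5:T. ✓
w1: successors {w2, w4, w7}; □p there: w2:F, w4:F, w7:T. ✓
w2: successors {w2, w7}; □p there: w2:F, w7:T. ✓
w3: successors {w0}; □p there: w0:F. ✗
w4: successors {w1, w6}; □p there: w1:F, w6:F. ✗
w5: successors {w7}; □p there: w7:T. ✓
w6: successors {w2, w4}; □p there: w2:F, w4:F. ✗
w7: successors {w5}; □p there: w5:T. ✓
Satisfying worlds: {w0, w1, w2, w5, w7}.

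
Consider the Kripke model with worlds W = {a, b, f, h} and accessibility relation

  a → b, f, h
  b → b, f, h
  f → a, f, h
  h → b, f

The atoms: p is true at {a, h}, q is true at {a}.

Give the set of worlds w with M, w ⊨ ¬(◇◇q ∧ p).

{b, f}

a: ◇◇q ∧ p is T. ✗
b: ◇◇q ∧ p is F. ✓
f: ◇◇q ∧ p is F. ✓
h: ◇◇q ∧ p is T. ✗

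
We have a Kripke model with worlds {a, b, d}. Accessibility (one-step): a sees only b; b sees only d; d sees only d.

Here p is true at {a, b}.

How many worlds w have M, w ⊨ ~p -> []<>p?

2

a: ~p is F, []<>p is F. ✓
b: ~p is F, []<>p is F. ✓
d: ~p is T, []<>p is F. ✗
Satisfying worlds: {a, b}.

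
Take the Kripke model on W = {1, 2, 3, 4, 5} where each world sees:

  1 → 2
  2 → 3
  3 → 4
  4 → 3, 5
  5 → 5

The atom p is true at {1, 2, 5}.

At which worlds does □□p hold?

1: successors {2}; □p there: 2:F. ✗
2: successors {3}; □p there: 3:F. ✗
3: successors {4}; □p there: 4:F. ✗
4: successors {3, 5}; □p there: 3:F, 5:T. ✗
5: successors {5}; □p there: 5:T. ✓

{5}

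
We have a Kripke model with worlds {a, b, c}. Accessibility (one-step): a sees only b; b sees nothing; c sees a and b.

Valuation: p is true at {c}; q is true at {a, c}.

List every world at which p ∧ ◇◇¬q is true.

a: p is F, ◇◇¬q is F. ✗
b: p is F, ◇◇¬q is F. ✗
c: p is T, ◇◇¬q is T. ✓

{c}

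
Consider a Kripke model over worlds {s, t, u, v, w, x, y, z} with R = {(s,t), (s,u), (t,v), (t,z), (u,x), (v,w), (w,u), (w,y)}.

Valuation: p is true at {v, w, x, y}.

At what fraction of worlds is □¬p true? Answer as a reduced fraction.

s: successors {t, u}; ¬p there: t:T, u:T. ✓
t: successors {v, z}; ¬p there: v:F, z:T. ✗
u: successors {x}; ¬p there: x:F. ✗
v: successors {w}; ¬p there: w:F. ✗
w: successors {u, y}; ¬p there: u:T, y:F. ✗
x: no successors, so □¬p holds vacuously. ✓
y: no successors, so □¬p holds vacuously. ✓
z: no successors, so □¬p holds vacuously. ✓
That's 4 of 8 worlds, so 4/8 = 1/2.

1/2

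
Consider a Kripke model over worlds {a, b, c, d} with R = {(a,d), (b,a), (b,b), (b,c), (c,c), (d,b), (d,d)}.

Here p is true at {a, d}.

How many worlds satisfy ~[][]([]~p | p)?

a: [][]([]~p | p) is F. ✓
b: [][]([]~p | p) is F. ✓
c: [][]([]~p | p) is T. ✗
d: [][]([]~p | p) is F. ✓
Satisfying worlds: {a, b, d}.

3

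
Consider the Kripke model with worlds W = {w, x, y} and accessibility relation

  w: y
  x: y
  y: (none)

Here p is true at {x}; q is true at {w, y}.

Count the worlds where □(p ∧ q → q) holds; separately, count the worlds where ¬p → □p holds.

3 and 2

For □(p ∧ q → q):
w: successors {y}; p ∧ q → q there: y:T. ✓
x: successors {y}; p ∧ q → q there: y:T. ✓
y: no successors, so □(p ∧ q → q) holds vacuously. ✓
— 3 worlds.
For ¬p → □p:
w: ¬p is T, □p is F. ✗
x: ¬p is F, □p is F. ✓
y: ¬p is T, □p is T. ✓
— 2 worlds.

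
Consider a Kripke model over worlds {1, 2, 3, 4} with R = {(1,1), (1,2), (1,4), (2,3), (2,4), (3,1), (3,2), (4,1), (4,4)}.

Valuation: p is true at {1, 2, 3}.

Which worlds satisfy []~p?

1: successors {1, 2, 4}; ~p there: 1:F, 2:F, 4:T. ✗
2: successors {3, 4}; ~p there: 3:F, 4:T. ✗
3: successors {1, 2}; ~p there: 1:F, 2:F. ✗
4: successors {1, 4}; ~p there: 1:F, 4:T. ✗

∅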